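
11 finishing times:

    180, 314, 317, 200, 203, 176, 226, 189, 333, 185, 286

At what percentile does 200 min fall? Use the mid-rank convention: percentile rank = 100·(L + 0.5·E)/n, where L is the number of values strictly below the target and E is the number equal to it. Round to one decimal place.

Sorted: 176, 180, 185, 189, 200, 203, 226, 286, 314, 317, 333.
Count below 200: L = 4; count equal: E = 1; n = 11.
Percentile rank = 100·(4 + 0.5·1)/11 = 100·4.5/11 = 40.91.

40.9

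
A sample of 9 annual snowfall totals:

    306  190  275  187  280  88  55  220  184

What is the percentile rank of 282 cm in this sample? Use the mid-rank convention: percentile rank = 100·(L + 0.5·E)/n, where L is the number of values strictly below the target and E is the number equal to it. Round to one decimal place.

Sorted: 55, 88, 184, 187, 190, 220, 275, 280, 306.
Count below 282: L = 8; count equal: E = 0; n = 9.
Percentile rank = 100·(8 + 0.5·0)/9 = 100·8/9 = 88.89.

88.9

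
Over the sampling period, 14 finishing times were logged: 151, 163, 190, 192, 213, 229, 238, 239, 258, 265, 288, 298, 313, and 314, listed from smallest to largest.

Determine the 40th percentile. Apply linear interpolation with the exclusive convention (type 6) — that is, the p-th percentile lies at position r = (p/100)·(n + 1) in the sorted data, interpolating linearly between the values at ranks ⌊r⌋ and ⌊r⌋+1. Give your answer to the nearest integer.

229

n = 14.
r = (40/100)·(14 + 1) = 6.
r is an integer, so P40 is the value at rank 6: 229.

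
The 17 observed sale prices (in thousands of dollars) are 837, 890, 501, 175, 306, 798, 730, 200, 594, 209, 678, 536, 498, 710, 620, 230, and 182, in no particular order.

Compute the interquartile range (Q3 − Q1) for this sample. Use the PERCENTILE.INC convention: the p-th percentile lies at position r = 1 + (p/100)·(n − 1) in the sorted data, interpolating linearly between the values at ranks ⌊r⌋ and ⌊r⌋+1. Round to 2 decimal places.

480.00

Sorted: 175, 182, 200, 209, 230, 306, 498, 501, 536, 594, 620, 678, 710, 730, 798, 837, 890.
n = 17.
P25: r = 5 (integer) → 230.
P75: r = 13 (integer) → 710.
Difference: 710 − 230 = 480.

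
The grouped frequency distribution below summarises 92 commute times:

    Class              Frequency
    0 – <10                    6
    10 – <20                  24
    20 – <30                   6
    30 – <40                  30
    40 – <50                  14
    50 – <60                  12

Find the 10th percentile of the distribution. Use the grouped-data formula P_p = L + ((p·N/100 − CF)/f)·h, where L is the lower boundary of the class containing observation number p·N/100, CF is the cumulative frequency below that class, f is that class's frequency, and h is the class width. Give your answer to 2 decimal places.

11.33

N = 92; target position k = 10/100 · 92 = 9.2.
Cumulative frequencies: 6, 30, 36, 66, 80, 92.
Observation 9.2 falls in the class 10 – <20.
L = 10, CF = 6, f = 24, h = 10.
P10 = 10 + ((9.2 − 6)/24)·10 = 10 + 1.33333 = 11.3333.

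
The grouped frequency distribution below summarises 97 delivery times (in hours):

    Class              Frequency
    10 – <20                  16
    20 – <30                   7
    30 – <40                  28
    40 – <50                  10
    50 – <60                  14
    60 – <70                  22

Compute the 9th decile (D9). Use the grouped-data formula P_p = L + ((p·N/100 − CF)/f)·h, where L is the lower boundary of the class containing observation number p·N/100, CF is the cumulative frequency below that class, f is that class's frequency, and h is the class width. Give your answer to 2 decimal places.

N = 97; target position k = 90/100 · 97 = 87.3.
Cumulative frequencies: 16, 23, 51, 61, 75, 97.
Observation 87.3 falls in the class 60 – <70.
L = 60, CF = 75, f = 22, h = 10.
P90 = 60 + ((87.3 − 75)/22)·10 = 60 + 5.59091 = 65.5909.

65.59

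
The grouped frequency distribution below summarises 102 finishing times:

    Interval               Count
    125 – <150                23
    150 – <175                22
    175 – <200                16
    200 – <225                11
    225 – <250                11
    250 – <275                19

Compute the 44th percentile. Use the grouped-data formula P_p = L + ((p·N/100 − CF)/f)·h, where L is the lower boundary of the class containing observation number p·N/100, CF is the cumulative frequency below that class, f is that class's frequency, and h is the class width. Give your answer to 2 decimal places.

N = 102; target position k = 44/100 · 102 = 44.88.
Cumulative frequencies: 23, 45, 61, 72, 83, 102.
Observation 44.88 falls in the class 150 – <175.
L = 150, CF = 23, f = 22, h = 25.
P44 = 150 + ((44.88 − 23)/22)·25 = 150 + 24.8636 = 174.864.

174.86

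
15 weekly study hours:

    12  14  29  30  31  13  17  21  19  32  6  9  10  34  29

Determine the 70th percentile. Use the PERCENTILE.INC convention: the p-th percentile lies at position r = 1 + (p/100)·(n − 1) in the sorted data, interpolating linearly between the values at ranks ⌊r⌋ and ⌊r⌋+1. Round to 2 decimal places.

29.00

Sorted: 6, 9, 10, 12, 13, 14, 17, 19, 21, 29, 29, 30, 31, 32, 34.
n = 15.
r = 1 + (70/100)·(15 − 1) = 1 + 9.8 = 10.8.
Rank 10 is 29 and rank 11 is 29.
Interpolate: 29 + 0.8·(29 − 29) = 29 + 0.8·0 = 29.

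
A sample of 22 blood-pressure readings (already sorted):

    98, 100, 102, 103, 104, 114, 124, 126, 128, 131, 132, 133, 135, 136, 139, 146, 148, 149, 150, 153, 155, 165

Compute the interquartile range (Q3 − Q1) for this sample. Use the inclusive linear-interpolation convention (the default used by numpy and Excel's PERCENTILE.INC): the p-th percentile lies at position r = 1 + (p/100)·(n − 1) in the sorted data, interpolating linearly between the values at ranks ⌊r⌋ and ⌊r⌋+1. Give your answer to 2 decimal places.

n = 22.
P25: r = 6.25; ranks 6–7 are 114, 124; interpolating gives 116.5.
P75: r = 16.75; ranks 16–17 are 146, 148; interpolating gives 147.5.
Difference: 147.5 − 116.5 = 31.

31.00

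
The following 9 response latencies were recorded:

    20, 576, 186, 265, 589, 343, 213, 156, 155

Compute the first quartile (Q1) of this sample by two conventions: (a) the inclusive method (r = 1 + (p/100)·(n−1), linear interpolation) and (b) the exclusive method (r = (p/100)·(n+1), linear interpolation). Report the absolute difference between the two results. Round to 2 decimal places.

0.50

Sorted: 20, 155, 156, 186, 213, 265, 343, 576, 589.
n = 9.
(a) r = 3 → value at rank 3 = 156.
(b) r = 2.5; between ranks 2 (155) and 3 (156): 155.5.
|156 − 155.5| = 0.5.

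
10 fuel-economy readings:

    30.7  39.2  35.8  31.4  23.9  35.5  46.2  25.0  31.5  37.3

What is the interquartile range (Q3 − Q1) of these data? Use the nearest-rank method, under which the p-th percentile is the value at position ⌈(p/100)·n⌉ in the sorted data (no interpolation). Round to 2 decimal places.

6.60

Sorted: 23.9, 25.0, 30.7, 31.4, 31.5, 35.5, 35.8, 37.3, 39.2, 46.2.
n = 10.
P25: rank ⌈25/100·10⌉ = 3 → 30.7.
P75: rank ⌈75/100·10⌉ = 8 → 37.3.
Difference: 37.3 − 30.7 = 6.6.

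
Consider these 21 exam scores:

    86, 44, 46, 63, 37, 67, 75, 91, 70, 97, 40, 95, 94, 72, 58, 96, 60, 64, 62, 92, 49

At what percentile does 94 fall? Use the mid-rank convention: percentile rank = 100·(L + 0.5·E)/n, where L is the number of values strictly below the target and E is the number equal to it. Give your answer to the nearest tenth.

83.3

Sorted: 37, 40, 44, 46, 49, 58, 60, 62, 63, 64, 67, 70, 72, 75, 86, 91, 92, 94, 95, 96, 97.
Count below 94: L = 17; count equal: E = 1; n = 21.
Percentile rank = 100·(17 + 0.5·1)/21 = 100·17.5/21 = 83.33.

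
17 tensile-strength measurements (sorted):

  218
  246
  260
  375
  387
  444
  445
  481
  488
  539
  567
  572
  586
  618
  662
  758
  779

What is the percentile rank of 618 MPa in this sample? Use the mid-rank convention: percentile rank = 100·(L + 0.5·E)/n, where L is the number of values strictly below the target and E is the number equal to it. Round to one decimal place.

79.4

Count below 618: L = 13; count equal: E = 1; n = 17.
Percentile rank = 100·(13 + 0.5·1)/17 = 100·13.5/17 = 79.41.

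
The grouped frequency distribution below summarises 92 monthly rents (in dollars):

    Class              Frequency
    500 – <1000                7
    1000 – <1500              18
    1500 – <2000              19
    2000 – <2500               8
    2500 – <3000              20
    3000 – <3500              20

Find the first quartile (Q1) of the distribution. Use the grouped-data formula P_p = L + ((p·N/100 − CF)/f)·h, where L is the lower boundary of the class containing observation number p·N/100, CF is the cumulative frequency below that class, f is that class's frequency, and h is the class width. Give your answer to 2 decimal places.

N = 92; target position k = 25/100 · 92 = 23.
Cumulative frequencies: 7, 25, 44, 52, 72, 92.
Observation 23 falls in the class 1000 – <1500.
L = 1000, CF = 7, f = 18, h = 500.
P25 = 1000 + ((23 − 7)/18)·500 = 1000 + 444.444 = 1444.44.

1444.44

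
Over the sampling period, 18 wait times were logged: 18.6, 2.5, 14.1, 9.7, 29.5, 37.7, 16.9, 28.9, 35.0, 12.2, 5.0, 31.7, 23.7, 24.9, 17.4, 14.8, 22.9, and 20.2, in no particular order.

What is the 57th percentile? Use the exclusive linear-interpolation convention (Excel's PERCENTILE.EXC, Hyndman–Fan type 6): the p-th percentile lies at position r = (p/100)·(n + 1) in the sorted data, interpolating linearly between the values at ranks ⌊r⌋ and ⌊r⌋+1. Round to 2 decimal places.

22.44

Sorted: 2.5, 5.0, 9.7, 12.2, 14.1, 14.8, 16.9, 17.4, 18.6, 20.2, 22.9, 23.7, 24.9, 28.9, 29.5, 31.7, 35.0, 37.7.
n = 18.
r = (57/100)·(18 + 1) = 10.83.
Rank 10 is 20.2 and rank 11 is 22.9.
Interpolate: 20.2 + 0.83·(22.9 − 20.2) = 20.2 + 0.83·2.7 = 22.441.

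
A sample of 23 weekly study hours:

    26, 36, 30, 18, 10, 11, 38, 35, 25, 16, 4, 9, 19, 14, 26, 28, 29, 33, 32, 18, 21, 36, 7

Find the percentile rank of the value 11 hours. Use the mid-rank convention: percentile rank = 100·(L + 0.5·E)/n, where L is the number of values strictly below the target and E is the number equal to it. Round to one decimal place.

19.6

Sorted: 4, 7, 9, 10, 11, 14, 16, 18, 18, 19, 21, 25, 26, 26, 28, 29, 30, 32, 33, 35, 36, 36, 38.
Count below 11: L = 4; count equal: E = 1; n = 23.
Percentile rank = 100·(4 + 0.5·1)/23 = 100·4.5/23 = 19.57.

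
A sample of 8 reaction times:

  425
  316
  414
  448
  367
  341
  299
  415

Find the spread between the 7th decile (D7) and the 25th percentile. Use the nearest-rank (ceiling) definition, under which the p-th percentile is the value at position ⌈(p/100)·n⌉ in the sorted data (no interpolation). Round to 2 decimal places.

Sorted: 299, 316, 341, 367, 414, 415, 425, 448.
n = 8.
P25: rank ⌈25/100·8⌉ = 2 → 316.
P70: rank ⌈70/100·8⌉ = 6 → 415.
Difference: 415 − 316 = 99.

99.00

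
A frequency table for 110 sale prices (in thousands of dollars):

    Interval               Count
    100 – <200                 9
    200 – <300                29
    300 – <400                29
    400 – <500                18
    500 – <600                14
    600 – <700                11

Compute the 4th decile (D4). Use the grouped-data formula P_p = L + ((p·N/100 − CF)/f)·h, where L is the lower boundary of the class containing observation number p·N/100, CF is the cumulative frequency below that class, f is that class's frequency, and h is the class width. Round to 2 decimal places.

320.69

N = 110; target position k = 40/100 · 110 = 44.
Cumulative frequencies: 9, 38, 67, 85, 99, 110.
Observation 44 falls in the class 300 – <400.
L = 300, CF = 38, f = 29, h = 100.
P40 = 300 + ((44 − 38)/29)·100 = 300 + 20.6897 = 320.69.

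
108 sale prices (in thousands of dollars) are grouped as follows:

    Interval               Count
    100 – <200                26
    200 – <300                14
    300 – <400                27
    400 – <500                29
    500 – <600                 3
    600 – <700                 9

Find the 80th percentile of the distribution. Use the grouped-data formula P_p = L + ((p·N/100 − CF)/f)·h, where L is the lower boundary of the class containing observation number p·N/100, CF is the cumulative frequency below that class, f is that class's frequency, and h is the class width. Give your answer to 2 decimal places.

466.90

N = 108; target position k = 80/100 · 108 = 86.4.
Cumulative frequencies: 26, 40, 67, 96, 99, 108.
Observation 86.4 falls in the class 400 – <500.
L = 400, CF = 67, f = 29, h = 100.
P80 = 400 + ((86.4 − 67)/29)·100 = 400 + 66.8966 = 466.897.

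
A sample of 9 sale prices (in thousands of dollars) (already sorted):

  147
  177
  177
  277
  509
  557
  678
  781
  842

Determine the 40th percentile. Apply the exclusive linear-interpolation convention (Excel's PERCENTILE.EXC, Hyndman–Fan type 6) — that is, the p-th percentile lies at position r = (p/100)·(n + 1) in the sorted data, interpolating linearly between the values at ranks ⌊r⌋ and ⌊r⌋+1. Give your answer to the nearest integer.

277

n = 9.
r = (40/100)·(9 + 1) = 4.
r is an integer, so P40 is the value at rank 4: 277.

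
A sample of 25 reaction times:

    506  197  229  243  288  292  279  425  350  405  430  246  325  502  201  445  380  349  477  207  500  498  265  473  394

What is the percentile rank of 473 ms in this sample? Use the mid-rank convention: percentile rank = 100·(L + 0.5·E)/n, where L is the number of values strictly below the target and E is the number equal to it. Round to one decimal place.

Sorted: 197, 201, 207, 229, 243, 246, 265, 279, 288, 292, 325, 349, 350, 380, 394, 405, 425, 430, 445, 473, 477, 498, 500, 502, 506.
Count below 473: L = 19; count equal: E = 1; n = 25.
Percentile rank = 100·(19 + 0.5·1)/25 = 100·19.5/25 = 78.

78.0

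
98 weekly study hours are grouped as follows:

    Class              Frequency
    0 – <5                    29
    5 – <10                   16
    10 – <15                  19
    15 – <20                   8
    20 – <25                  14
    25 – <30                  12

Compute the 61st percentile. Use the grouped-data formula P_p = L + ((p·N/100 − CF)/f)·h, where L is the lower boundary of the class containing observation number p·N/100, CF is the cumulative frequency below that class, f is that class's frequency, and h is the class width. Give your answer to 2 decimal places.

13.89

N = 98; target position k = 61/100 · 98 = 59.78.
Cumulative frequencies: 29, 45, 64, 72, 86, 98.
Observation 59.78 falls in the class 10 – <15.
L = 10, CF = 45, f = 19, h = 5.
P61 = 10 + ((59.78 − 45)/19)·5 = 10 + 3.88947 = 13.8895.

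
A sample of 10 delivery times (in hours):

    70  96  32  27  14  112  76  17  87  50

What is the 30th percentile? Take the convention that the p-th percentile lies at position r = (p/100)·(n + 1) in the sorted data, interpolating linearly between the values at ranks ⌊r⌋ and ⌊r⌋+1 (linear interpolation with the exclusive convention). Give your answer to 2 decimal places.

Sorted: 14, 17, 27, 32, 50, 70, 76, 87, 96, 112.
n = 10.
r = (30/100)·(10 + 1) = 3.3.
Rank 3 is 27 and rank 4 is 32.
Interpolate: 27 + 0.3·(32 − 27) = 27 + 0.3·5 = 28.5.

28.50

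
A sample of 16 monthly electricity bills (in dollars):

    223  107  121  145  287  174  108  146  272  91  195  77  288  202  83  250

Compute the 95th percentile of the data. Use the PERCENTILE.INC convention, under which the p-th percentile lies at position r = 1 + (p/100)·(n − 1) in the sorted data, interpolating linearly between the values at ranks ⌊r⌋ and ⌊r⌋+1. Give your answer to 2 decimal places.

287.25

Sorted: 77, 83, 91, 107, 108, 121, 145, 146, 174, 195, 202, 223, 250, 272, 287, 288.
n = 16.
r = 1 + (95/100)·(16 − 1) = 1 + 14.25 = 15.25.
Rank 15 is 287 and rank 16 is 288.
Interpolate: 287 + 0.25·(288 − 287) = 287 + 0.25·1 = 287.25.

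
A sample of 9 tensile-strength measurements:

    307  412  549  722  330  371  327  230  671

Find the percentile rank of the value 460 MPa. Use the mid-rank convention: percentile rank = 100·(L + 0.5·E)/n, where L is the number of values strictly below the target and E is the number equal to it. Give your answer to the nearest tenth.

66.7

Sorted: 230, 307, 327, 330, 371, 412, 549, 671, 722.
Count below 460: L = 6; count equal: E = 0; n = 9.
Percentile rank = 100·(6 + 0.5·0)/9 = 100·6/9 = 66.67.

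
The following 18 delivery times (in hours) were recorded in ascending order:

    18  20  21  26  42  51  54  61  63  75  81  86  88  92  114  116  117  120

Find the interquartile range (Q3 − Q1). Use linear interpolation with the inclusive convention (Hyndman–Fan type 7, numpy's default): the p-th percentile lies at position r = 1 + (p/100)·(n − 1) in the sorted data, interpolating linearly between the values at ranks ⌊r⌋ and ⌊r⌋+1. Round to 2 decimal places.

46.75

n = 18.
P25: r = 5.25; ranks 5–6 are 42, 51; interpolating gives 44.25.
P75: r = 13.75; ranks 13–14 are 88, 92; interpolating gives 91.
Difference: 91 − 44.25 = 46.75.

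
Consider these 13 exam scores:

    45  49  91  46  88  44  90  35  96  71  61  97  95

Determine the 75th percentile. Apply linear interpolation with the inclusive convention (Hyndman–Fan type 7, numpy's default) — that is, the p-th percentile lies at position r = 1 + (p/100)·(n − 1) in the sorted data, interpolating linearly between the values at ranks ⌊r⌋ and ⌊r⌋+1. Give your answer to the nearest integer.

Sorted: 35, 44, 45, 46, 49, 61, 71, 88, 90, 91, 95, 96, 97.
n = 13.
r = 1 + (75/100)·(13 − 1) = 1 + 9 = 10.
r is an integer, so P75 is the value at rank 10: 91.

91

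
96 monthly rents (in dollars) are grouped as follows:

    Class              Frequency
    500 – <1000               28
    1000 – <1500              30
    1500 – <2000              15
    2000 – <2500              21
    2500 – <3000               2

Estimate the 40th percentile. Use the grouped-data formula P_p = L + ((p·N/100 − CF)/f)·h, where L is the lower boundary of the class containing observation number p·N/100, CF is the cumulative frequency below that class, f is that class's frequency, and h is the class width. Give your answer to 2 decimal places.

N = 96; target position k = 40/100 · 96 = 38.4.
Cumulative frequencies: 28, 58, 73, 94, 96.
Observation 38.4 falls in the class 1000 – <1500.
L = 1000, CF = 28, f = 30, h = 500.
P40 = 1000 + ((38.4 − 28)/30)·500 = 1000 + 173.333 = 1173.33.

1173.33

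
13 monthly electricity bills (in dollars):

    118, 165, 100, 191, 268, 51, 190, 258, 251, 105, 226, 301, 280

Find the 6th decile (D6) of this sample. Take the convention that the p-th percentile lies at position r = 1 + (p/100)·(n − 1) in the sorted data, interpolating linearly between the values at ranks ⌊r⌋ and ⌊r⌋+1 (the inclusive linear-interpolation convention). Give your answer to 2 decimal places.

Sorted: 51, 100, 105, 118, 165, 190, 191, 226, 251, 258, 268, 280, 301.
n = 13.
r = 1 + (60/100)·(13 − 1) = 1 + 7.2 = 8.2.
Rank 8 is 226 and rank 9 is 251.
Interpolate: 226 + 0.2·(251 − 226) = 226 + 0.2·25 = 231.

231.00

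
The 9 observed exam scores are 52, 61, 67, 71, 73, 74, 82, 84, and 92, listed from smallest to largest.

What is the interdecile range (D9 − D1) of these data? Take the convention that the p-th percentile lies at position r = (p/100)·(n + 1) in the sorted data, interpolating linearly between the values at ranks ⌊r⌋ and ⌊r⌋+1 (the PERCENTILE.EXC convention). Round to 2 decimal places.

40.00

n = 9.
P10: r = 1 (integer) → 52.
P90: r = 9 (integer) → 92.
Difference: 92 − 52 = 40.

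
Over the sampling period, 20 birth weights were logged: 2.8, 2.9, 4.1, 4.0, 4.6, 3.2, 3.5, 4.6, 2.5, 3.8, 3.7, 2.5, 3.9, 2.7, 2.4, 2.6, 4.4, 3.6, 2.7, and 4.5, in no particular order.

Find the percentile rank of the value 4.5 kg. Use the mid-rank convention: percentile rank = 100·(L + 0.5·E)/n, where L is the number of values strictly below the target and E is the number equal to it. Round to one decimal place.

87.5

Sorted: 2.4, 2.5, 2.5, 2.6, 2.7, 2.7, 2.8, 2.9, 3.2, 3.5, 3.6, 3.7, 3.8, 3.9, 4.0, 4.1, 4.4, 4.5, 4.6, 4.6.
Count below 4.5: L = 17; count equal: E = 1; n = 20.
Percentile rank = 100·(17 + 0.5·1)/20 = 100·17.5/20 = 87.5.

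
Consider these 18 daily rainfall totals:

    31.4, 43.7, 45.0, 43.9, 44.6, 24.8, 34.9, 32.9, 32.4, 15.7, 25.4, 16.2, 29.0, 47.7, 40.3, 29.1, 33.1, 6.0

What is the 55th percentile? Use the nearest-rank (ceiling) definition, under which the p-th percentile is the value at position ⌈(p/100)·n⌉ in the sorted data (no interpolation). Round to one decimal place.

Sorted: 6.0, 15.7, 16.2, 24.8, 25.4, 29.0, 29.1, 31.4, 32.4, 32.9, 33.1, 34.9, 40.3, 43.7, 43.9, 44.6, 45.0, 47.7.
n = 18.
Position = ⌈55/100 · 18⌉ = ⌈9.9⌉ = 10.
The value at rank 10 is 32.9.

32.9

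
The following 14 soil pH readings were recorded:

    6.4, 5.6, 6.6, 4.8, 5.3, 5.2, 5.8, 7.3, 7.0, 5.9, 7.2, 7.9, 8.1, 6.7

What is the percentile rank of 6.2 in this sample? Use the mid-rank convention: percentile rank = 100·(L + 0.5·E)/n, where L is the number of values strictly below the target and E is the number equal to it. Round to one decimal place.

42.9

Sorted: 4.8, 5.2, 5.3, 5.6, 5.8, 5.9, 6.4, 6.6, 6.7, 7.0, 7.2, 7.3, 7.9, 8.1.
Count below 6.2: L = 6; count equal: E = 0; n = 14.
Percentile rank = 100·(6 + 0.5·0)/14 = 100·6/14 = 42.86.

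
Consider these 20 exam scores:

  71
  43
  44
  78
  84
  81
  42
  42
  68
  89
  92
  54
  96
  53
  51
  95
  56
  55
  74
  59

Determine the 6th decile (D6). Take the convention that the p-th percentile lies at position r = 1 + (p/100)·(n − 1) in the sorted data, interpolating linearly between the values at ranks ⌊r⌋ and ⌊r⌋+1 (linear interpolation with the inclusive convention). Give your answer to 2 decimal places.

72.20

Sorted: 42, 42, 43, 44, 51, 53, 54, 55, 56, 59, 68, 71, 74, 78, 81, 84, 89, 92, 95, 96.
n = 20.
r = 1 + (60/100)·(20 − 1) = 1 + 11.4 = 12.4.
Rank 12 is 71 and rank 13 is 74.
Interpolate: 71 + 0.4·(74 − 71) = 71 + 0.4·3 = 72.2.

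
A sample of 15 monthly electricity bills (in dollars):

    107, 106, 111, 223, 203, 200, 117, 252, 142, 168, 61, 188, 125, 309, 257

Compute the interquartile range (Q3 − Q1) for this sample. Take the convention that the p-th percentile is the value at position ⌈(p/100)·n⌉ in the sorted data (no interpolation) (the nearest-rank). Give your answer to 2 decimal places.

112.00

Sorted: 61, 106, 107, 111, 117, 125, 142, 168, 188, 200, 203, 223, 252, 257, 309.
n = 15.
P25: rank ⌈25/100·15⌉ = 4 → 111.
P75: rank ⌈75/100·15⌉ = 12 → 223.
Difference: 223 − 111 = 112.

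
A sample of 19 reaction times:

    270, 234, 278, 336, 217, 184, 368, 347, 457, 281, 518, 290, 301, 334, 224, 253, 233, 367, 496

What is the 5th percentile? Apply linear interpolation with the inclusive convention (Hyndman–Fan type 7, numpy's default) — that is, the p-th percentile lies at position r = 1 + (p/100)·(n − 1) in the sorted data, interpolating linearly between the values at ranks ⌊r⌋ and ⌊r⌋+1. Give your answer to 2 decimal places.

213.70

Sorted: 184, 217, 224, 233, 234, 253, 270, 278, 281, 290, 301, 334, 336, 347, 367, 368, 457, 496, 518.
n = 19.
r = 1 + (5/100)·(19 − 1) = 1 + 0.9 = 1.9.
Rank 1 is 184 and rank 2 is 217.
Interpolate: 184 + 0.9·(217 − 184) = 184 + 0.9·33 = 213.7.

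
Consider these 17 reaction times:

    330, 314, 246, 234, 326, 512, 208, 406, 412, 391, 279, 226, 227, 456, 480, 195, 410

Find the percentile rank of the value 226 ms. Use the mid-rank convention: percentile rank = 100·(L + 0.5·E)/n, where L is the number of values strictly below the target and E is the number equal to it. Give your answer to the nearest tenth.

14.7

Sorted: 195, 208, 226, 227, 234, 246, 279, 314, 326, 330, 391, 406, 410, 412, 456, 480, 512.
Count below 226: L = 2; count equal: E = 1; n = 17.
Percentile rank = 100·(2 + 0.5·1)/17 = 100·2.5/17 = 14.71.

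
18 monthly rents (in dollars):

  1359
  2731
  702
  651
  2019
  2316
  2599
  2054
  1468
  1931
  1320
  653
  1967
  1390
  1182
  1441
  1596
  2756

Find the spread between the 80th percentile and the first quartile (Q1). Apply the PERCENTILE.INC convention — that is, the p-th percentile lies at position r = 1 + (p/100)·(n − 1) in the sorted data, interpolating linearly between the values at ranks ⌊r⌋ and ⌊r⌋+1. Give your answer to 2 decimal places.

881.45

Sorted: 651, 653, 702, 1182, 1320, 1359, 1390, 1441, 1468, 1596, 1931, 1967, 2019, 2054, 2316, 2599, 2731, 2756.
n = 18.
P25: r = 5.25; ranks 5–6 are 1320, 1359; interpolating gives 1329.75.
P80: r = 14.6; ranks 14–15 are 2054, 2316; interpolating gives 2211.2.
Difference: 2211.2 − 1329.75 = 881.45.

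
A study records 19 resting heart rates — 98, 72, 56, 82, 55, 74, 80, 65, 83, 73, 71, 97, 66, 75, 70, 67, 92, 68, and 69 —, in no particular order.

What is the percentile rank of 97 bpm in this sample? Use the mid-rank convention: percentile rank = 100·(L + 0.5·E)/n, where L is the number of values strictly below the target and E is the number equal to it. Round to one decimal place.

Sorted: 55, 56, 65, 66, 67, 68, 69, 70, 71, 72, 73, 74, 75, 80, 82, 83, 92, 97, 98.
Count below 97: L = 17; count equal: E = 1; n = 19.
Percentile rank = 100·(17 + 0.5·1)/19 = 100·17.5/19 = 92.11.

92.1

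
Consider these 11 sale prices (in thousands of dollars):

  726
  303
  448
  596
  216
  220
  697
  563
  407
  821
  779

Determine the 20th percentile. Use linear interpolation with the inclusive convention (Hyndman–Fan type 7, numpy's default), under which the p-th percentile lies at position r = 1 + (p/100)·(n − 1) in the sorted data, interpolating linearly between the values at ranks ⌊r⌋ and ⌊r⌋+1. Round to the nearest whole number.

303

Sorted: 216, 220, 303, 407, 448, 563, 596, 697, 726, 779, 821.
n = 11.
r = 1 + (20/100)·(11 − 1) = 1 + 2 = 3.
r is an integer, so P20 is the value at rank 3: 303.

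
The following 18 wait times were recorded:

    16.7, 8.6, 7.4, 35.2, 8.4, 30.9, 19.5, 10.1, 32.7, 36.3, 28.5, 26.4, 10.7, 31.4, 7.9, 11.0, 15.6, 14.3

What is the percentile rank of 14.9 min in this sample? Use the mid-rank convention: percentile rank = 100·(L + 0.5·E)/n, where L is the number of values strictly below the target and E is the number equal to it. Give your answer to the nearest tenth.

44.4

Sorted: 7.4, 7.9, 8.4, 8.6, 10.1, 10.7, 11.0, 14.3, 15.6, 16.7, 19.5, 26.4, 28.5, 30.9, 31.4, 32.7, 35.2, 36.3.
Count below 14.9: L = 8; count equal: E = 0; n = 18.
Percentile rank = 100·(8 + 0.5·0)/18 = 100·8/18 = 44.44.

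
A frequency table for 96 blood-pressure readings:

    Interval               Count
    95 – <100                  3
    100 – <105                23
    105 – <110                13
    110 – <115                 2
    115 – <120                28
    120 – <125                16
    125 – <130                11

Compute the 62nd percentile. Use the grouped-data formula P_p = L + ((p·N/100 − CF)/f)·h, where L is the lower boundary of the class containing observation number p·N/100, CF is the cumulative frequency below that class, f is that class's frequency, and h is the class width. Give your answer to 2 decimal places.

N = 96; target position k = 62/100 · 96 = 59.52.
Cumulative frequencies: 3, 26, 39, 41, 69, 85, 96.
Observation 59.52 falls in the class 115 – <120.
L = 115, CF = 41, f = 28, h = 5.
P62 = 115 + ((59.52 − 41)/28)·5 = 115 + 3.30714 = 118.307.

118.31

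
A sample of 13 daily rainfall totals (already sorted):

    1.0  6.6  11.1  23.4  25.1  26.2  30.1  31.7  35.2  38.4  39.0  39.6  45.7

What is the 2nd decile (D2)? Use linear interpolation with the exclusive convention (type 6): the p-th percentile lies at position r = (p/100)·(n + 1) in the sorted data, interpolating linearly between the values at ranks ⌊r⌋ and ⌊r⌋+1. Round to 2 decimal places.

n = 13.
r = (20/100)·(13 + 1) = 2.8.
Rank 2 is 6.6 and rank 3 is 11.1.
Interpolate: 6.6 + 0.8·(11.1 − 6.6) = 6.6 + 0.8·4.5 = 10.2.

10.20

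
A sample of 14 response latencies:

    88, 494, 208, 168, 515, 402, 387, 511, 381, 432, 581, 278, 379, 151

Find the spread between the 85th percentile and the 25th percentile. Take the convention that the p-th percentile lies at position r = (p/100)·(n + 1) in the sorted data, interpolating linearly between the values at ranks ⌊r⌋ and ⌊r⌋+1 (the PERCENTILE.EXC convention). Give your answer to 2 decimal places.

316.00

Sorted: 88, 151, 168, 208, 278, 379, 381, 387, 402, 432, 494, 511, 515, 581.
n = 14.
P25: r = 3.75; ranks 3–4 are 168, 208; interpolating gives 198.
P85: r = 12.75; ranks 12–13 are 511, 515; interpolating gives 514.
Difference: 514 − 198 = 316.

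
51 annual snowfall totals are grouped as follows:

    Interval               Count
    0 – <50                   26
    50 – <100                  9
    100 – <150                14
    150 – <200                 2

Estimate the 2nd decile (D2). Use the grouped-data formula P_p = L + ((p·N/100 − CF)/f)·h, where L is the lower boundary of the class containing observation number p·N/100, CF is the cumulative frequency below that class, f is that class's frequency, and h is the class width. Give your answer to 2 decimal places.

19.62

N = 51; target position k = 20/100 · 51 = 10.2.
Cumulative frequencies: 26, 35, 49, 51.
Observation 10.2 falls in the class 0 – <50.
L = 0, CF = 0, f = 26, h = 50.
P20 = 0 + ((10.2 − 0)/26)·50 = 0 + 19.6154 = 19.6154.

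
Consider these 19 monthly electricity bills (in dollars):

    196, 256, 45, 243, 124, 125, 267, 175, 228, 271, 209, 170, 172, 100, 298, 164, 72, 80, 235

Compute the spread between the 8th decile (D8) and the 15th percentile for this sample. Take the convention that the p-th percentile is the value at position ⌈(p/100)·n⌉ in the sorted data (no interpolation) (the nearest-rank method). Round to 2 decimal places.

Sorted: 45, 72, 80, 100, 124, 125, 164, 170, 172, 175, 196, 209, 228, 235, 243, 256, 267, 271, 298.
n = 19.
P15: rank ⌈15/100·19⌉ = 3 → 80.
P80: rank ⌈80/100·19⌉ = 16 → 256.
Difference: 256 − 80 = 176.

176.00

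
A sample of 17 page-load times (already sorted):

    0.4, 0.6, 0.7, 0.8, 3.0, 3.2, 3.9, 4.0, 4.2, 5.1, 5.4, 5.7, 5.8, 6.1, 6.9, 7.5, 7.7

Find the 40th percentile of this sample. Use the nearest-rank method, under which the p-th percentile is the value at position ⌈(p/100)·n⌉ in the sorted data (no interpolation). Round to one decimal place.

3.9

n = 17.
Position = ⌈40/100 · 17⌉ = ⌈6.8⌉ = 7.
The value at rank 7 is 3.9.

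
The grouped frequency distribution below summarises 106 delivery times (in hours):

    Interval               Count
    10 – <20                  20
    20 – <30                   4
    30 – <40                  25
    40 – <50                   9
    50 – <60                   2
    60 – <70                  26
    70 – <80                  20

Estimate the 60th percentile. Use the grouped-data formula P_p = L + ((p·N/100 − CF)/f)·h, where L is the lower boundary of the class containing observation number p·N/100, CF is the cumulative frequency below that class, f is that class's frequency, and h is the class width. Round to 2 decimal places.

N = 106; target position k = 60/100 · 106 = 63.6.
Cumulative frequencies: 20, 24, 49, 58, 60, 86, 106.
Observation 63.6 falls in the class 60 – <70.
L = 60, CF = 60, f = 26, h = 10.
P60 = 60 + ((63.6 − 60)/26)·10 = 60 + 1.38462 = 61.3846.

61.38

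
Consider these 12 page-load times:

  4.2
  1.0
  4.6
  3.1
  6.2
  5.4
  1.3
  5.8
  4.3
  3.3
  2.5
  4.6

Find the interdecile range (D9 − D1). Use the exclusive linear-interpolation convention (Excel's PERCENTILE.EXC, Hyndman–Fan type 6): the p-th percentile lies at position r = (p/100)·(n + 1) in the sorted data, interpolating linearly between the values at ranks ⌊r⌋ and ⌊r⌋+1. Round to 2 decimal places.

4.99

Sorted: 1.0, 1.3, 2.5, 3.1, 3.3, 4.2, 4.3, 4.6, 4.6, 5.4, 5.8, 6.2.
n = 12.
P10: r = 1.3; ranks 1–2 are 1.0, 1.3; interpolating gives 1.09.
P90: r = 11.7; ranks 11–12 are 5.8, 6.2; interpolating gives 6.08.
Difference: 6.08 − 1.09 = 4.99.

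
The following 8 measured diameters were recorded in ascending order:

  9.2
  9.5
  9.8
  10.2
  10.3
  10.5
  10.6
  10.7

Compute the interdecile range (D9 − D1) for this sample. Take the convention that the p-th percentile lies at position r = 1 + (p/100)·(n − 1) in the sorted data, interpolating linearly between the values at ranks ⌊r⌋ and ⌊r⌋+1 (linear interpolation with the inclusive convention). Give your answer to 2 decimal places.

n = 8.
P10: r = 1.7; ranks 1–2 are 9.2, 9.5; interpolating gives 9.41.
P90: r = 7.3; ranks 7–8 are 10.6, 10.7; interpolating gives 10.63.
Difference: 10.63 − 9.41 = 1.22.

1.22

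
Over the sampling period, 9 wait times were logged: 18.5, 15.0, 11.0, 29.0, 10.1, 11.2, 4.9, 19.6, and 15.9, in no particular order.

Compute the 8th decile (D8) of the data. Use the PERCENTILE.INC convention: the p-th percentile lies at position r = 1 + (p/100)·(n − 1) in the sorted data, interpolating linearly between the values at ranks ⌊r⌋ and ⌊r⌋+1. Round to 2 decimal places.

18.94

Sorted: 4.9, 10.1, 11.0, 11.2, 15.0, 15.9, 18.5, 19.6, 29.0.
n = 9.
r = 1 + (80/100)·(9 − 1) = 1 + 6.4 = 7.4.
Rank 7 is 18.5 and rank 8 is 19.6.
Interpolate: 18.5 + 0.4·(19.6 − 18.5) = 18.5 + 0.4·1.1 = 18.94.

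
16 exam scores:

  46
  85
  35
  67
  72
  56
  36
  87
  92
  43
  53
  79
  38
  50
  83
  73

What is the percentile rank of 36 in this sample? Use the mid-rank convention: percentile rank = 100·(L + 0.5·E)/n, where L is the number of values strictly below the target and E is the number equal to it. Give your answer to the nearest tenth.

9.4

Sorted: 35, 36, 38, 43, 46, 50, 53, 56, 67, 72, 73, 79, 83, 85, 87, 92.
Count below 36: L = 1; count equal: E = 1; n = 16.
Percentile rank = 100·(1 + 0.5·1)/16 = 100·1.5/16 = 9.375.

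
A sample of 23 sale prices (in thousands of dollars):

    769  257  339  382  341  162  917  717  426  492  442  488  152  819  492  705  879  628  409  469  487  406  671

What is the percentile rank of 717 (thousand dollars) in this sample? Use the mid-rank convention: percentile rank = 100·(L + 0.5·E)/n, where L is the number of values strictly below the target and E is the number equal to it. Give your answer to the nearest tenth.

Sorted: 152, 162, 257, 339, 341, 382, 406, 409, 426, 442, 469, 487, 488, 492, 492, 628, 671, 705, 717, 769, 819, 879, 917.
Count below 717: L = 18; count equal: E = 1; n = 23.
Percentile rank = 100·(18 + 0.5·1)/23 = 100·18.5/23 = 80.43.

80.4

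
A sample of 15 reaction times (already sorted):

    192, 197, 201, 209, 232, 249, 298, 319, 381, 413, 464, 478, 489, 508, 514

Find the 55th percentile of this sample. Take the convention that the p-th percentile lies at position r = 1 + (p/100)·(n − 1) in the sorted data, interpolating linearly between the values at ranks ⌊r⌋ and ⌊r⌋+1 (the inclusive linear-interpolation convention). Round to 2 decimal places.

n = 15.
r = 1 + (55/100)·(15 − 1) = 1 + 7.7 = 8.7.
Rank 8 is 319 and rank 9 is 381.
Interpolate: 319 + 0.7·(381 − 319) = 319 + 0.7·62 = 362.4.

362.40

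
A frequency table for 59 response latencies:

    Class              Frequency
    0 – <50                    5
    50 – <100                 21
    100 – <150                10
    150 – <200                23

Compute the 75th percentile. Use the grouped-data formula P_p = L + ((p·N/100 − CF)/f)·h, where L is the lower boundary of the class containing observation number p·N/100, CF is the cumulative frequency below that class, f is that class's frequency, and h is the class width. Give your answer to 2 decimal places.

N = 59; target position k = 75/100 · 59 = 44.25.
Cumulative frequencies: 5, 26, 36, 59.
Observation 44.25 falls in the class 150 – <200.
L = 150, CF = 36, f = 23, h = 50.
P75 = 150 + ((44.25 − 36)/23)·50 = 150 + 17.9348 = 167.935.

167.93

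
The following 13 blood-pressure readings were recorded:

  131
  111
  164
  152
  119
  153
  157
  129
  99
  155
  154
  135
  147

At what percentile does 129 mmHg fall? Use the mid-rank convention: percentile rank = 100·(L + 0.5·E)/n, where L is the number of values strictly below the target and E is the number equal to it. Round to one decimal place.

26.9

Sorted: 99, 111, 119, 129, 131, 135, 147, 152, 153, 154, 155, 157, 164.
Count below 129: L = 3; count equal: E = 1; n = 13.
Percentile rank = 100·(3 + 0.5·1)/13 = 100·3.5/13 = 26.92.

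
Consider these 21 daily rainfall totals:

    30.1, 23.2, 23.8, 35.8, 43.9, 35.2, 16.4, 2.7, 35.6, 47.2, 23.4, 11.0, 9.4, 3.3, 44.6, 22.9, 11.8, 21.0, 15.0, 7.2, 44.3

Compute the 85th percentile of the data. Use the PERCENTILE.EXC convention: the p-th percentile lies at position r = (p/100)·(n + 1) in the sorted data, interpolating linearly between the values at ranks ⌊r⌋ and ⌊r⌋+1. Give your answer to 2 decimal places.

44.18

Sorted: 2.7, 3.3, 7.2, 9.4, 11.0, 11.8, 15.0, 16.4, 21.0, 22.9, 23.2, 23.4, 23.8, 30.1, 35.2, 35.6, 35.8, 43.9, 44.3, 44.6, 47.2.
n = 21.
r = (85/100)·(21 + 1) = 18.7.
Rank 18 is 43.9 and rank 19 is 44.3.
Interpolate: 43.9 + 0.7·(44.3 − 43.9) = 43.9 + 0.7·0.4 = 44.18.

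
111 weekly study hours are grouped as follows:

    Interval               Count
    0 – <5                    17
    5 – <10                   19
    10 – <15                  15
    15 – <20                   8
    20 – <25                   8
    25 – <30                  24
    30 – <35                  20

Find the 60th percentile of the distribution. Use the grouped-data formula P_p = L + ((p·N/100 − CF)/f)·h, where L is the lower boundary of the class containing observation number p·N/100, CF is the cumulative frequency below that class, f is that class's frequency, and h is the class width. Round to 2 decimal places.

N = 111; target position k = 60/100 · 111 = 66.6.
Cumulative frequencies: 17, 36, 51, 59, 67, 91, 111.
Observation 66.6 falls in the class 20 – <25.
L = 20, CF = 59, f = 8, h = 5.
P60 = 20 + ((66.6 − 59)/8)·5 = 20 + 4.75 = 24.75.

24.75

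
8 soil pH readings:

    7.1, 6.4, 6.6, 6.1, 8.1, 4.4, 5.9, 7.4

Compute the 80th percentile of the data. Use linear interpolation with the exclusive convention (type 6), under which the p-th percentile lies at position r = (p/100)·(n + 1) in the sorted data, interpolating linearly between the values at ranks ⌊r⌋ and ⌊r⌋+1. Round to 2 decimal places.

7.54

Sorted: 4.4, 5.9, 6.1, 6.4, 6.6, 7.1, 7.4, 8.1.
n = 8.
r = (80/100)·(8 + 1) = 7.2.
Rank 7 is 7.4 and rank 8 is 8.1.
Interpolate: 7.4 + 0.2·(8.1 − 7.4) = 7.4 + 0.2·0.7 = 7.54.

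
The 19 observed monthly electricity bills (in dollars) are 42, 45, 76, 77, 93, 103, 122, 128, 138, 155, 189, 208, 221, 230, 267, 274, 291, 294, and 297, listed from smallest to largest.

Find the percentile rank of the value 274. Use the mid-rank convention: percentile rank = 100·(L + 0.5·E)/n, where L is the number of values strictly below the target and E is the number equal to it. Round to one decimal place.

81.6

Count below 274: L = 15; count equal: E = 1; n = 19.
Percentile rank = 100·(15 + 0.5·1)/19 = 100·15.5/19 = 81.58.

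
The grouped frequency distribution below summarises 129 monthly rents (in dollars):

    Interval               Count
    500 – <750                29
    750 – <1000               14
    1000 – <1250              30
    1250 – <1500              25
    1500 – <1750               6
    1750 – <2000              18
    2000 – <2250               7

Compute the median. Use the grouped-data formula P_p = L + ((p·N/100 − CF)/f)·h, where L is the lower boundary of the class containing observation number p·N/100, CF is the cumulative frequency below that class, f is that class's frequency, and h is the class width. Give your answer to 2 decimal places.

1179.17

N = 129; target position k = 50/100 · 129 = 64.5.
Cumulative frequencies: 29, 43, 73, 98, 104, 122, 129.
Observation 64.5 falls in the class 1000 – <1250.
L = 1000, CF = 43, f = 30, h = 250.
P50 = 1000 + ((64.5 − 43)/30)·250 = 1000 + 179.167 = 1179.17.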